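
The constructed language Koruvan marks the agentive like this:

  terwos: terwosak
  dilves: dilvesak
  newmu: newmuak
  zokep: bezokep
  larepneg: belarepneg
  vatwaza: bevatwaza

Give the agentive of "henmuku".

"henmuku" ends in -u. The one such stem in the data (newmu → newmuak) adds -ak, so the same rule applies.
The other pattern: stems ending in -a, -g or -p add the prefix be-.
So henmuku → henmukuak.

henmukuak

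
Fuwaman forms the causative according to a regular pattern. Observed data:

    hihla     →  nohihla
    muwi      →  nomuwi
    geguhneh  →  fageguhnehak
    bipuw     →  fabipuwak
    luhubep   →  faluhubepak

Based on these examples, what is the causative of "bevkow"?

"bevkow" ends in a consonant. The stems ending in a consonant (geguhneh → fageguhnehak, bipuw → fabipuwak, luhubep → faluhubepak) add fa- … -ak around the stem.
So bevkow → fabevkowak.

fabevkowak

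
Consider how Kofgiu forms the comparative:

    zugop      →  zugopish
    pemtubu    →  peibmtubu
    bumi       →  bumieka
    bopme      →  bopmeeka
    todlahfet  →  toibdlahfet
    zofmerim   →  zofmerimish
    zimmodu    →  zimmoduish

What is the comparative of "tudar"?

tuibdar

zimmodu and pemtubu both end in -u yet inflect differently (zimmoduish, peibmtubu), so the final letter is not what conditions the rule; the first letter is.
"tudar" begins with t-. The one such stem in the data (todlahfet → toibdlahfet) inserts -ib- after the first vowel (as does pemtubu), so the same rule applies.
The other patterns: stems beginning with b- add -eka; stems beginning with z- add -ish.
So tudar → tuibdar.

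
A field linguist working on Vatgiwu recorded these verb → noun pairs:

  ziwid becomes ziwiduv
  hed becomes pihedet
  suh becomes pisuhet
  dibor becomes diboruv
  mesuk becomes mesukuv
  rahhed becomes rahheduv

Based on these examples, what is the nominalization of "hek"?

"hek" has 1 vowel. The stems with 1 vowel (suh → pisuhet, hed → pihedet) add pi- … -et around the stem.
So hek → piheket.

piheket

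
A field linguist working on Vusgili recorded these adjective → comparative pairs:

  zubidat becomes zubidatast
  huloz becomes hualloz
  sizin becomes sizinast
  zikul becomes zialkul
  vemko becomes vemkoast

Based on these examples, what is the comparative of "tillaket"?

huloz and vemko both have last vowel 'o' yet inflect differently (hualloz, vemkoast), so the last vowel is not what conditions the rule; the final letter is.
"tillaket" ends in -t. The one such stem in the data (zubidat → zubidatast) adds -ast, so the same rule applies.
So tillaket → tillaketast.

tillaketast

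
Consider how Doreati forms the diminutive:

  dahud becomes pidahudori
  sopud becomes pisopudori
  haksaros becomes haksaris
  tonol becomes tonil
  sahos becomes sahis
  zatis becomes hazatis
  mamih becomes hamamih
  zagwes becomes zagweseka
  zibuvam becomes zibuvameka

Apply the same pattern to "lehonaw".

lehonaweka

haksaros and zatis both end in -s yet inflect differently (haksaris, hazatis), so the final letter is not what conditions the rule; the last vowel is.
"lehonaw" has last vowel 'a'. The one such stem in the data (zibuvam → zibuvameka) adds -eka, so the same rule applies.
So lehonaw → lehonaweka.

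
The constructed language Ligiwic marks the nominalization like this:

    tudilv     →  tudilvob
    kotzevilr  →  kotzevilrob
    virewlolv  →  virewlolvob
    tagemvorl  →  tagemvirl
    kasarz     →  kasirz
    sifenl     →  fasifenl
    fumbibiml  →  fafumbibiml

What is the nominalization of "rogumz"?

farogumz

tagemvorl and sifenl both end in -l yet inflect differently (tagemvirl, fasifenl), so the final letter is not what conditions the rule; the second-to-last letter is.
"rogumz" has second-to-last letter 'm'. The one such stem in the data (fumbibiml → fafumbibiml) adds the prefix fa-, so the same rule applies.
So rogumz → farogumz.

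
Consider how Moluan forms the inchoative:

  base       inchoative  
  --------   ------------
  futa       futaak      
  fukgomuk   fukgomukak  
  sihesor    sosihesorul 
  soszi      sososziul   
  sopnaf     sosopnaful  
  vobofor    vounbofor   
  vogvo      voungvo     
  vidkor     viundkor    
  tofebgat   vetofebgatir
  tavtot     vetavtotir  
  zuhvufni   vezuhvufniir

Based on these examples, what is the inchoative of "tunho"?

sihesor and vobofor both end in -r yet inflect differently (sosihesorul, vounbofor), so the final letter is not what conditions the rule; the first letter is.
"tunho" begins with t-. The stems beginning with t- (tofebgat → vetofebgatir, tavtot → vetavtotir) add ve- … -ir around the stem.
So tunho → vetunhoir.

vetunhoir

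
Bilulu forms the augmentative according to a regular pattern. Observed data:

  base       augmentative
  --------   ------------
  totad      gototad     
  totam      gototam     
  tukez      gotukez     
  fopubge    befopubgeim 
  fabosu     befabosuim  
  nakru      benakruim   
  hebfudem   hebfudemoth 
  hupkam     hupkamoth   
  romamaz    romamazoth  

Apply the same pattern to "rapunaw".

rapunawoth

"rapunaw" begins with r-. The one such stem in the data (romamaz → romamazoth) adds -oth, so the same rule applies.
The other patterns: stems beginning with t- add the prefix go-; stems beginning with f- or n- add be- … -im around the stem.
So rapunaw → rapunawoth.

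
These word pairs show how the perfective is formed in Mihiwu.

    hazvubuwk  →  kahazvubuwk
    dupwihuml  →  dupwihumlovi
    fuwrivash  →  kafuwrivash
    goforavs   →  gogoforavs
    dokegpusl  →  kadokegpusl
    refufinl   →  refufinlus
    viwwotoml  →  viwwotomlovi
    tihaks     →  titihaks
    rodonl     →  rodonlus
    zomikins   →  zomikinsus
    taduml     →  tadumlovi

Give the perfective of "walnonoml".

rodonl and taduml both end in -l yet inflect differently (rodonlus, tadumlovi), so the final letter is not what conditions the rule; the second-to-last letter is.
"walnonoml" has second-to-last letter 'm'. The stems whose second-to-last letter is 'm' (taduml → tadumlovi, viwwotoml → viwwotomlovi, dupwihuml → dupwihumlovi) add -ovi.
The other patterns: stems whose second-to-last letter is 'n' add -us; stems whose second-to-last letter is 'k' or 'v' repeat the first consonant+vowel as a prefix; stems whose second-to-last letter is 's' or 'w' add the prefix ka-.
So walnonoml → walnonomlovi.

walnonomlovi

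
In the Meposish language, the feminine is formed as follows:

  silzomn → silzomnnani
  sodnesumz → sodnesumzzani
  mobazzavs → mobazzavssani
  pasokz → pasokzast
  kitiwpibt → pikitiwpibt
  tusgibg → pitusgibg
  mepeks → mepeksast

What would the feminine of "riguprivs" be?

mobazzavs and mepeks both end in -s yet inflect differently (mobazzavssani, mepeksast), so the final letter is not what conditions the rule; the second-to-last letter is.
"riguprivs" has second-to-last letter 'v'. The one such stem in the data (mobazzavs → mobazzavssani) doubles the final consonant and adds -ani (as do silzomn, sodnesumz), so the same rule applies.
The other patterns: stems whose second-to-last letter is 'b' add the prefix pi-; stems whose second-to-last letter is 'k' add -ast.
So riguprivs → riguprivssani.

riguprivssani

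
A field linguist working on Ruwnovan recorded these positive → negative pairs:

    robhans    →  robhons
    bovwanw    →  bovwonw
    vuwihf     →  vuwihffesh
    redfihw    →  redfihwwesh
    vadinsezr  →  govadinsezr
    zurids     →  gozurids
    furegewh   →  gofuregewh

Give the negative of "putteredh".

bovwanw and redfihw both end in -w yet inflect differently (bovwonw, redfihwwesh), so the final letter is not what conditions the rule; the second-to-last letter is.
"putteredh" has second-to-last letter 'd'. The one such stem in the data (zurids → gozurids) adds the prefix go-, so the same rule applies.
The other patterns: stems whose second-to-last letter is 'n' change the last vowel to 'o'; stems whose second-to-last letter is 'h' double the final consonant and add -esh.
So putteredh → goputteredh.

goputteredh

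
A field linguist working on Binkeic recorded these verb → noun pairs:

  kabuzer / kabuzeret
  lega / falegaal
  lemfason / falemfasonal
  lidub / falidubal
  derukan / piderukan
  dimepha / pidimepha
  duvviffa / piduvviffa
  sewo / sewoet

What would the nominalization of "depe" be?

derukan and lemfason both end in -n yet inflect differently (piderukan, falemfasonal), so the final letter is not what conditions the rule; the first letter is.
"depe" begins with d-. The stems beginning with d- (duvviffa → piduvviffa, dimepha → pidimepha, derukan → piderukan) add the prefix pi-.
The other patterns: stems beginning with l- add fa- … -al around the stem; stems beginning with k- or s- add -et.
So depe → pidepe.

pidepe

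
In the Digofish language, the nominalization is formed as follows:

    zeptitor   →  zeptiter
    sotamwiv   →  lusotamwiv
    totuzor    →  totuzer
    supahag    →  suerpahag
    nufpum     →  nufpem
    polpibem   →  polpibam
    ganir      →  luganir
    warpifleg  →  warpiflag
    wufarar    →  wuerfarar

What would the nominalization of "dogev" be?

dogav

"dogev" has last vowel 'e'. The stems whose last vowel is 'e' (warpifleg → warpiflag, polpibem → polpibam) change the last vowel to 'a'.
The other patterns: stems whose last vowel is 'a' insert -er- after the first vowel; stems whose last vowel is 'o' or 'u' change the last vowel to 'e'; stems whose last vowel is 'i' add the prefix lu-.
So dogev → dogav.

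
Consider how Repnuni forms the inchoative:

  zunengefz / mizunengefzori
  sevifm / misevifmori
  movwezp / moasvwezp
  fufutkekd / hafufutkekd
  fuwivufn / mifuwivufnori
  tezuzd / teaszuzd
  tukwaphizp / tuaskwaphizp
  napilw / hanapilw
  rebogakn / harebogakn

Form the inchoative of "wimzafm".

miwimzafmori

tezuzd and fufutkekd both end in -d yet inflect differently (teaszuzd, hafufutkekd), so the final letter is not what conditions the rule; the second-to-last letter is.
"wimzafm" has second-to-last letter 'f'. The stems whose second-to-last letter is 'f' (sevifm → misevifmori, zunengefz → mizunengefzori, fuwivufn → mifuwivufnori) add mi- … -ori around the stem.
The other patterns: stems whose second-to-last letter is 'z' insert -as- after the first vowel; stems whose second-to-last letter is 'k' or 'l' add the prefix ha-.
So wimzafm → miwimzafmori.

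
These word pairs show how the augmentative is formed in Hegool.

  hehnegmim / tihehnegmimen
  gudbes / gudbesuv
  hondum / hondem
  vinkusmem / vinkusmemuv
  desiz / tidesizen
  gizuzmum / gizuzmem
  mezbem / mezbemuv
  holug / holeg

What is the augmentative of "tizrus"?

"tizrus" has last vowel 'u'. The stems whose last vowel is 'u' (gizuzmum → gizuzmem, holug → holeg, hondum → hondem) change the last vowel to 'e'.
The other patterns: stems whose last vowel is 'i' add ti- … -en around the stem; stems whose last vowel is 'e' add -uv.
So tizrus → tizres.

tizres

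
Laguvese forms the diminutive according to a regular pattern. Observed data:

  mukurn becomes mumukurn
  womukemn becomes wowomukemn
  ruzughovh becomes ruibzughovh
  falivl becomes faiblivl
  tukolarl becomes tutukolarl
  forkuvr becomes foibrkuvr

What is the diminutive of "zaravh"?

zaibravh

falivl and tukolarl both end in -l yet inflect differently (faiblivl, tutukolarl), so the final letter is not what conditions the rule; the second-to-last letter is.
"zaravh" has second-to-last letter 'v'. The stems whose second-to-last letter is 'v' (falivl → faiblivl, forkuvr → foibrkuvr, ruzughovh → ruibzughovh) insert -ib- after the first vowel.
The other pattern: stems whose second-to-last letter is 'm' or 'r' repeat the first consonant+vowel as a prefix.
So zaravh → zaibravh.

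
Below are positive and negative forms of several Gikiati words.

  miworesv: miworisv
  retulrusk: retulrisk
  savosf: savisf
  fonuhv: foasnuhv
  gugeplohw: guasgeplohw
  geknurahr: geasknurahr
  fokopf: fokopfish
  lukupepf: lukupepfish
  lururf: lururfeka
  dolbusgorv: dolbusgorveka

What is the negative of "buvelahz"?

buasvelahz

"buvelahz" has second-to-last letter 'h'. The stems whose second-to-last letter is 'h' (fonuhv → foasnuhv, gugeplohw → guasgeplohw, geknurahr → geasknurahr) insert -as- after the first vowel.
So buvelahz → buasvelahz.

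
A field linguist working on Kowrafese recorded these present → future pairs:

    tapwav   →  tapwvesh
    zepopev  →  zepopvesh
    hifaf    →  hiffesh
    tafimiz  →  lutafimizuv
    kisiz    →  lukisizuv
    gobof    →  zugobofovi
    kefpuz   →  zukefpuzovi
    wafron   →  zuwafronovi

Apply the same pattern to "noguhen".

hifaf and gobof both end in -f yet inflect differently (hiffesh, zugobofovi), so the final letter is not what conditions the rule; the last vowel is.
"noguhen" has last vowel 'e'. The one such stem in the data (zepopev → zepopvesh) deletes the last vowel and adds -esh (as do tapwav, hifaf), so the same rule applies.
So noguhen → noguhnesh.

noguhnesh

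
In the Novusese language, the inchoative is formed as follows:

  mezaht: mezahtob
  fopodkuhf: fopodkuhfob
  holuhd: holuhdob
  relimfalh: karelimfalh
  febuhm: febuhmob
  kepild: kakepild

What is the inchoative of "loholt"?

"loholt" has second-to-last letter 'l'. The stems whose second-to-last letter is 'l' (relimfalh → karelimfalh, kepild → kakepild) add the prefix ka-.
The other pattern: stems whose second-to-last letter is 'h' add -ob.
So loholt → kaloholt.

kaloholt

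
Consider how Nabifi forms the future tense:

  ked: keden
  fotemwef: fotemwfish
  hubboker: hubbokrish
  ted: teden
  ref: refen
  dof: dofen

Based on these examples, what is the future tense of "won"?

wonen

fotemwef and ref both end in -f yet inflect differently (fotemwfish, refen), so the final letter is not what conditions the rule; the number of vowels is.
"won" has 1 vowel. The stems with 1 vowel (ref → refen, ted → teden, ked → keden) add -en.
The other pattern: stems with 3 vowels delete the last vowel and add -ish.
So won → wonen.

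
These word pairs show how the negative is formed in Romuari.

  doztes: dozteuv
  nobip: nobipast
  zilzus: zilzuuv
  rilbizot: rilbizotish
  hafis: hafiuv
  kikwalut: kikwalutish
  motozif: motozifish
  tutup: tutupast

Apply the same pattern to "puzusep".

puzusepast

hafis and nobip both have last vowel 'i' yet inflect differently (hafiuv, nobipast), so the last vowel is not what conditions the rule; the final letter is.
"puzusep" ends in -p. The stems ending in -p (nobip → nobipast, tutup → tutupast) add -ast.
The other patterns: stems ending in -s drop the final letter and add -uv; stems ending in -f or -t add -ish.
So puzusep → puzusepast.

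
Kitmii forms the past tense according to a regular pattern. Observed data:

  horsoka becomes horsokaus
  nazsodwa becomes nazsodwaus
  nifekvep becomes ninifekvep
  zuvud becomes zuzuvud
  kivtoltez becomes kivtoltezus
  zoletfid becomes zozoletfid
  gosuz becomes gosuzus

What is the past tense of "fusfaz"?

fusfazus

nifekvep and kivtoltez both have last vowel 'e' yet inflect differently (ninifekvep, kivtoltezus), so the last vowel is not what conditions the rule; the final letter is.
"fusfaz" ends in -z. The stems ending in -z (kivtoltez → kivtoltezus, gosuz → gosuzus) add -us.
The other pattern: stems ending in -d or -p repeat the first consonant+vowel as a prefix.
So fusfaz → fusfazus.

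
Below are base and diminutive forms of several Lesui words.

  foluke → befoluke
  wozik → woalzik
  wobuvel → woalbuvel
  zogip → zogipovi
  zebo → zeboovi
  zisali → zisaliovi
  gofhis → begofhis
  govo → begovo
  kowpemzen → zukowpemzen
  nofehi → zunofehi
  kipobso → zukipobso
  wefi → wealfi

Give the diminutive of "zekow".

zekowovi

kipobso and zebo both end in -o yet inflect differently (zukipobso, zeboovi), so the final letter is not what conditions the rule; the first letter is.
"zekow" begins with z-. The stems beginning with z- (zebo → zeboovi, zogip → zogipovi, zisali → zisaliovi) add -ovi.
So zekow → zekowovi.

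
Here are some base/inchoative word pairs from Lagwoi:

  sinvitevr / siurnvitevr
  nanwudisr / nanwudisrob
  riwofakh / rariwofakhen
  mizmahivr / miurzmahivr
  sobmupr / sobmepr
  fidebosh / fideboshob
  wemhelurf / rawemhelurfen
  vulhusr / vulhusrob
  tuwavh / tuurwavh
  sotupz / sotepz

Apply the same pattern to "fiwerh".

rafiwerhen

"fiwerh" has second-to-last letter 'r'. The one such stem in the data (wemhelurf → rawemhelurfen) adds ra- … -en around the stem, so the same rule applies.
The other patterns: stems whose second-to-last letter is 'p' change the last vowel to 'e'; stems whose second-to-last letter is 's' add -ob; stems whose second-to-last letter is 'v' insert -ur- after the first vowel.
So fiwerh → rafiwerhen.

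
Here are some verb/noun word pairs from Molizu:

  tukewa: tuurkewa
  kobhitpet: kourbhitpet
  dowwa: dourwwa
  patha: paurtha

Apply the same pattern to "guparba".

guurparba

Every pair shown (tukewa → tuurkewa, kobhitpet → kourbhitpet, dowwa → dourwwa, …) follows the same rule: insert -ur- after the first vowel.
So guparba → guurparba.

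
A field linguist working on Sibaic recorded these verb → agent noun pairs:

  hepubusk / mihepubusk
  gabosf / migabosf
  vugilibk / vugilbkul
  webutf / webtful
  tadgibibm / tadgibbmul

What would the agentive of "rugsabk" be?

hepubusk and vugilibk both end in -k yet inflect differently (mihepubusk, vugilbkul), so the final letter is not what conditions the rule; the second-to-last letter is.
"rugsabk" has second-to-last letter 'b'. The stems whose second-to-last letter is 'b' (vugilibk → vugilbkul, tadgibibm → tadgibbmul) delete the last vowel and add -ul.
The other pattern: stems whose second-to-last letter is 's' add the prefix mi-.
So rugsabk → rugsbkul.

rugsbkul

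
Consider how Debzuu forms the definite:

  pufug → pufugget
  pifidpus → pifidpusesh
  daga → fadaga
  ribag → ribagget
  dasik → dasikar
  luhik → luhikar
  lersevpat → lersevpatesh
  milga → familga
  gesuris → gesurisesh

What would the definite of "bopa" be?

fabopa

"bopa" ends in -a. The stems ending in -a (daga → fadaga, milga → familga) add the prefix fa-.
The other patterns: stems ending in -g double the final consonant and add -et; stems ending in -k add -ar; stems ending in -s or -t add -esh.
So bopa → fabopa.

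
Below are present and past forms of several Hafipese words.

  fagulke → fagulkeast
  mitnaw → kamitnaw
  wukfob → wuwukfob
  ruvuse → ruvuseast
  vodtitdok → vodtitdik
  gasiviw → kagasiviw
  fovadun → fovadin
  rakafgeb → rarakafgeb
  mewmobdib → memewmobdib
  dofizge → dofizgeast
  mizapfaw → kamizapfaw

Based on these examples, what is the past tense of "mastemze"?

mastemzeast

"mastemze" ends in -e. The stems ending in -e (ruvuse → ruvuseast, fagulke → fagulkeast, dofizge → dofizgeast) add -ast.
So mastemze → mastemzeast.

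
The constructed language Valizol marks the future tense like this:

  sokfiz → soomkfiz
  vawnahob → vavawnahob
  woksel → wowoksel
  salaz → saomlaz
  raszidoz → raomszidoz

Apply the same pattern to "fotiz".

foomtiz

"fotiz" ends in -z. The stems ending in -z (salaz → saomlaz, sokfiz → soomkfiz, raszidoz → raomszidoz) insert -om- after the first vowel.
The other pattern: stems ending in -b or -l repeat the first consonant+vowel as a prefix.
So fotiz → foomtiz.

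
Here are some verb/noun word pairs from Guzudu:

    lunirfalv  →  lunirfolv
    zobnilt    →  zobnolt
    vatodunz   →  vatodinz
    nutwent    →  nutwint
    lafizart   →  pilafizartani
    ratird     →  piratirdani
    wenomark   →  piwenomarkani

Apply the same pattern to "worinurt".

piworinurtani

zobnilt and nutwent both end in -t yet inflect differently (zobnolt, nutwint), so the final letter is not what conditions the rule; the second-to-last letter is.
"worinurt" has second-to-last letter 'r'. The stems whose second-to-last letter is 'r' (lafizart → pilafizartani, ratird → piratirdani, wenomark → piwenomarkani) add pi- … -ani around the stem.
The other patterns: stems whose second-to-last letter is 'l' change the last vowel to 'o'; stems whose second-to-last letter is 'n' change the last vowel to 'i'.
So worinurt → piworinurtani.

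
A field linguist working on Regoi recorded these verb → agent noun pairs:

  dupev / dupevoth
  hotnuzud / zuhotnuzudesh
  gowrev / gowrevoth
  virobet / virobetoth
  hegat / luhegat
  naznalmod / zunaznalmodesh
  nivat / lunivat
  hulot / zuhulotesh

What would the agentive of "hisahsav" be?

luhisahsav

"hisahsav" has last vowel 'a'. The stems whose last vowel is 'a' (nivat → lunivat, hegat → luhegat) add the prefix lu-.
The other patterns: stems whose last vowel is 'e' add -oth; stems whose last vowel is 'o' or 'u' add zu- … -esh around the stem.
So hisahsav → luhisahsav.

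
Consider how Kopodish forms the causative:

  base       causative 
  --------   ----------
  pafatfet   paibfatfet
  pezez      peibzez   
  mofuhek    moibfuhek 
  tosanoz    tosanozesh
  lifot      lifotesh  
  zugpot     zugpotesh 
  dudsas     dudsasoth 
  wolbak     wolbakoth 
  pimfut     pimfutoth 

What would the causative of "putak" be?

pezez and tosanoz both end in -z yet inflect differently (peibzez, tosanozesh), so the final letter is not what conditions the rule; the last vowel is.
"putak" has last vowel 'a'. The stems whose last vowel is 'a' (dudsas → dudsasoth, wolbak → wolbakoth) add -oth.
So putak → putakoth.

putakoth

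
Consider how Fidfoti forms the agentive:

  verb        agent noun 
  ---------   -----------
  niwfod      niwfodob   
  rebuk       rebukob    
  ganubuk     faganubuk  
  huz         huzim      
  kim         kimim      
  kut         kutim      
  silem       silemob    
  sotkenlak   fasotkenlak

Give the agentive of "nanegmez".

fananegmez

kim and silem both end in -m yet inflect differently (kimim, silemob), so the final letter is not what conditions the rule; the number of vowels is.
"nanegmez" has 3 vowels. The stems with 3 vowels (ganubuk → faganubuk, sotkenlak → fasotkenlak) add the prefix fa-.
The other patterns: stems with 1 vowel add -im; stems with 2 vowels add -ob.
So nanegmez → fananegmez.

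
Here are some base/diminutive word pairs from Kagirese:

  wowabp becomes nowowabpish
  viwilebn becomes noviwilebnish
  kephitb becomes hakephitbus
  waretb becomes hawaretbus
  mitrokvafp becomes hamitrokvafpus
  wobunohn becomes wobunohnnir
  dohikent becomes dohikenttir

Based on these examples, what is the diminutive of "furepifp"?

wowabp and mitrokvafp both end in -p yet inflect differently (nowowabpish, hamitrokvafpus), so the final letter is not what conditions the rule; the second-to-last letter is.
"furepifp" has second-to-last letter 'f'. The one such stem in the data (mitrokvafp → hamitrokvafpus) adds ha- … -us around the stem, so the same rule applies.
So furepifp → hafurepifpus.

hafurepifpus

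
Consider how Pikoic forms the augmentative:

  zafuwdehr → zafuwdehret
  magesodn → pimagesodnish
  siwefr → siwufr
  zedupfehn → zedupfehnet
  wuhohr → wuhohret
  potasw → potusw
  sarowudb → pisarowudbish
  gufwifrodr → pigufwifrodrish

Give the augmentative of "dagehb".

magesodn and zedupfehn both end in -n yet inflect differently (pimagesodnish, zedupfehnet), so the final letter is not what conditions the rule; the second-to-last letter is.
"dagehb" has second-to-last letter 'h'. The stems whose second-to-last letter is 'h' (zedupfehn → zedupfehnet, wuhohr → wuhohret, zafuwdehr → zafuwdehret) add -et.
So dagehb → dagehbet.

dagehbet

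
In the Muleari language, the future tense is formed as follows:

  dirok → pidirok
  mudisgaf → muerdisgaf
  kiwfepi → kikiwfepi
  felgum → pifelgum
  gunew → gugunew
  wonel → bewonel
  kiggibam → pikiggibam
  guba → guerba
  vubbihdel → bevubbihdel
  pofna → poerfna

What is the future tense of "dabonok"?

vubbihdel and gunew both have last vowel 'e' yet inflect differently (bevubbihdel, gugunew), so the last vowel is not what conditions the rule; the final letter is.
"dabonok" ends in -k. The one such stem in the data (dirok → pidirok) adds the prefix pi-, so the same rule applies.
The other patterns: stems ending in -a or -f insert -er- after the first vowel; stems ending in -l add the prefix be-; stems ending in -i or -w repeat the first consonant+vowel as a prefix.
So dabonok → pidabonok.

pidabonok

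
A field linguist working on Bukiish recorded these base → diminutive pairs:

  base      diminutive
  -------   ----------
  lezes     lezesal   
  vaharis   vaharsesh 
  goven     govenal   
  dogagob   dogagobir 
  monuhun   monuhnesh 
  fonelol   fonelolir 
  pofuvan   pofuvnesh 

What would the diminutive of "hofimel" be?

lezes and vaharis both end in -s yet inflect differently (lezesal, vaharsesh), so the final letter is not what conditions the rule; the last vowel is.
"hofimel" has last vowel 'e'. The stems whose last vowel is 'e' (goven → govenal, lezes → lezesal) add -al.
The other patterns: stems whose last vowel is 'o' add -ir; stems whose last vowel is 'a', 'i' or 'u' delete the last vowel and add -esh.
So hofimel → hofimelal.

hofimelal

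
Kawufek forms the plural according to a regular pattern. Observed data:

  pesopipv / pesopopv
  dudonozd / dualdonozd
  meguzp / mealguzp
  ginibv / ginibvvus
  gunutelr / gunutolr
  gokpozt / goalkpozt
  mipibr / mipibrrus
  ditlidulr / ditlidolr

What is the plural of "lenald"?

lenold

ginibv and pesopipv both end in -v yet inflect differently (ginibvvus, pesopopv), so the final letter is not what conditions the rule; the second-to-last letter is.
"lenald" has second-to-last letter 'l'. The stems whose second-to-last letter is 'l' (gunutelr → gunutolr, ditlidulr → ditlidolr) change the last vowel to 'o'.
So lenald → lenold.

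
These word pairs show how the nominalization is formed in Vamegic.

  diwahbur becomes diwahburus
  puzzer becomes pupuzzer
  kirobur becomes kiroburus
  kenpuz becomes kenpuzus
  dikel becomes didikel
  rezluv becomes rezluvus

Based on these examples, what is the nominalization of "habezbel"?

diwahbur and puzzer both end in -r yet inflect differently (diwahburus, pupuzzer), so the final letter is not what conditions the rule; the last vowel is.
"habezbel" has last vowel 'e'. The stems whose last vowel is 'e' (dikel → didikel, puzzer → pupuzzer) repeat the first consonant+vowel as a prefix.
So habezbel → hahabezbel.

hahabezbel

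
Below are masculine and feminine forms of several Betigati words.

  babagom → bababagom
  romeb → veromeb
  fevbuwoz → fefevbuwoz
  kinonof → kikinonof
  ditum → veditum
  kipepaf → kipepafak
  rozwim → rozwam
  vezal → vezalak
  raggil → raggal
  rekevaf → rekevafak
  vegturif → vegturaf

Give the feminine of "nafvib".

nafvab

raggil and vezal both end in -l yet inflect differently (raggal, vezalak), so the final letter is not what conditions the rule; the last vowel is.
"nafvib" has last vowel 'i'. The stems whose last vowel is 'i' (raggil → raggal, rozwim → rozwam, vegturif → vegturaf) change the last vowel to 'a'.
So nafvib → nafvab.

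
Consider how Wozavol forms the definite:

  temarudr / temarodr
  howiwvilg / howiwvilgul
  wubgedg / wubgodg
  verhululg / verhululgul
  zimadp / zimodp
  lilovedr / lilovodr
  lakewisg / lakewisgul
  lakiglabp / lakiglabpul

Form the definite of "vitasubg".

wubgedg and lakewisg both end in -g yet inflect differently (wubgodg, lakewisgul), so the final letter is not what conditions the rule; the second-to-last letter is.
"vitasubg" has second-to-last letter 'b'. The one such stem in the data (lakiglabp → lakiglabpul) adds -ul, so the same rule applies.
The other pattern: stems whose second-to-last letter is 'd' change the last vowel to 'o'.
So vitasubg → vitasubgul.

vitasubgul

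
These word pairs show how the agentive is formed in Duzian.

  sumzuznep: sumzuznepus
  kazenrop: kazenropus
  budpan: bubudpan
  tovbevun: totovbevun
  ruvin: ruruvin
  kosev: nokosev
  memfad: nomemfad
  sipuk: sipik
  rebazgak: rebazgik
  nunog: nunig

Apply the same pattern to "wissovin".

sumzuznep and kosev both have last vowel 'e' yet inflect differently (sumzuznepus, nokosev), so the last vowel is not what conditions the rule; the final letter is.
"wissovin" ends in -n. The stems ending in -n (budpan → bubudpan, tovbevun → totovbevun, ruvin → ruruvin) repeat the first consonant+vowel as a prefix.
The other patterns: stems ending in -p add -us; stems ending in -d or -v add the prefix no-; stems ending in -g or -k change the last vowel to 'i'.
So wissovin → wiwissovin.

wiwissovin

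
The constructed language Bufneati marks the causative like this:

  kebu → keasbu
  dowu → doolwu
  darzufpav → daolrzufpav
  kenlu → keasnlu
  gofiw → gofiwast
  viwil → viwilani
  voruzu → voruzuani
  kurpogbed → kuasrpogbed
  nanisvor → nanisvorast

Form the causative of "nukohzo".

voruzu and kenlu both end in -u yet inflect differently (voruzuani, keasnlu), so the final letter is not what conditions the rule; the first letter is.
"nukohzo" begins with n-. The one such stem in the data (nanisvor → nanisvorast) adds -ast, so the same rule applies.
The other patterns: stems beginning with v- add -ani; stems beginning with k- insert -as- after the first vowel; stems beginning with d- insert -ol- after the first vowel.
So nukohzo → nukohzoast.

nukohzoast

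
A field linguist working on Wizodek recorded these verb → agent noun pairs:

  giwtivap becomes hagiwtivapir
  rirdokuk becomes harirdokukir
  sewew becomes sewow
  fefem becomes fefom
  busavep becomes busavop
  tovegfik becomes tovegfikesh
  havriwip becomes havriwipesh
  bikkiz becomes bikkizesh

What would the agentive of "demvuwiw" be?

"demvuwiw" has last vowel 'i'. The stems whose last vowel is 'i' (tovegfik → tovegfikesh, havriwip → havriwipesh, bikkiz → bikkizesh) add -esh.
The other patterns: stems whose last vowel is 'a' or 'u' add ha- … -ir around the stem; stems whose last vowel is 'e' change the last vowel to 'o'.
So demvuwiw → demvuwiwesh.

demvuwiwesh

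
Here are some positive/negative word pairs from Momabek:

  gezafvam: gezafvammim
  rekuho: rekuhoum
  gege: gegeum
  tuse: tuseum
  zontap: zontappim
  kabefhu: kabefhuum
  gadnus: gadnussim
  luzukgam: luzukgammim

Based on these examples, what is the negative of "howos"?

gadnus and kabefhu both have last vowel 'u' yet inflect differently (gadnussim, kabefhuum), so the last vowel is not what conditions the rule; whether the stem ends in a vowel or a consonant is.
"howos" ends in a consonant. The stems ending in a consonant (gadnus → gadnussim, zontap → zontappim, gezafvam → gezafvammim) double the final consonant and add -im.
So howos → howossim.

howossim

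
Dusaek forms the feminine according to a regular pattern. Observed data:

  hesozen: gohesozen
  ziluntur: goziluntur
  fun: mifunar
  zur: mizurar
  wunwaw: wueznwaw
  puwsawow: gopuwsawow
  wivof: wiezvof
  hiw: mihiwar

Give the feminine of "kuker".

hiw and wunwaw both end in -w yet inflect differently (mihiwar, wueznwaw), so the final letter is not what conditions the rule; the number of vowels is.
"kuker" has 2 vowels. The stems with 2 vowels (wivof → wiezvof, wunwaw → wueznwaw) insert -ez- after the first vowel.
So kuker → kuezker.

kuezker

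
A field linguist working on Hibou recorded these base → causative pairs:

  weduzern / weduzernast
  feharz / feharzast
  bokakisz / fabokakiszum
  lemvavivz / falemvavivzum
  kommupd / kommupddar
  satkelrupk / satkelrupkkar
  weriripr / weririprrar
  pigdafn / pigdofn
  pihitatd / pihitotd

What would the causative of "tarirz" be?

feharz and bokakisz both end in -z yet inflect differently (feharzast, fabokakiszum), so the final letter is not what conditions the rule; the second-to-last letter is.
"tarirz" has second-to-last letter 'r'. The stems whose second-to-last letter is 'r' (weduzern → weduzernast, feharz → feharzast) add -ast.
So tarirz → tarirzast.

tarirzast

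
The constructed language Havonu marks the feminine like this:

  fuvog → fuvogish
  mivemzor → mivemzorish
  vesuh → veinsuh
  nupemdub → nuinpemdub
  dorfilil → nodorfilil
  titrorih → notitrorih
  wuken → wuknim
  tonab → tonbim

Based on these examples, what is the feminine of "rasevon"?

"rasevon" has last vowel 'o'. The stems whose last vowel is 'o' (fuvog → fuvogish, mivemzor → mivemzorish) add -ish.
The other patterns: stems whose last vowel is 'u' insert -in- after the first vowel; stems whose last vowel is 'i' add the prefix no-; stems whose last vowel is 'a' or 'e' delete the last vowel and add -im.
So rasevon → rasevonish.

rasevonish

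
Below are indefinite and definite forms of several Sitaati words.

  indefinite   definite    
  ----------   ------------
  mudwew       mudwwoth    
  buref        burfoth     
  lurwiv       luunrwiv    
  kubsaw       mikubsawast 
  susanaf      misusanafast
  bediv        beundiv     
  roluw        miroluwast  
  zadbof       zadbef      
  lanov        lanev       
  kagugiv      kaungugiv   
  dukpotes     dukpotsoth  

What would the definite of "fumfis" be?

fuunmfis

"fumfis" has last vowel 'i'. The stems whose last vowel is 'i' (bediv → beundiv, kagugiv → kaungugiv, lurwiv → luunrwiv) insert -un- after the first vowel.
The other patterns: stems whose last vowel is 'a' or 'u' add mi- … -ast around the stem; stems whose last vowel is 'e' delete the last vowel and add -oth; stems whose last vowel is 'o' change the last vowel to 'e'.
So fumfis → fuunmfis.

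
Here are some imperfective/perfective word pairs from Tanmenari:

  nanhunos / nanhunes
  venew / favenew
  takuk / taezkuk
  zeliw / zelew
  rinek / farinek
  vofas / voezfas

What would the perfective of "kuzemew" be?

venew and zeliw both end in -w yet inflect differently (favenew, zelew), so the final letter is not what conditions the rule; the last vowel is.
"kuzemew" has last vowel 'e'. The stems whose last vowel is 'e' (rinek → farinek, venew → favenew) add the prefix fa-.
The other patterns: stems whose last vowel is 'i' or 'o' change the last vowel to 'e'; stems whose last vowel is 'a' or 'u' insert -ez- after the first vowel.
So kuzemew → fakuzemew.

fakuzemew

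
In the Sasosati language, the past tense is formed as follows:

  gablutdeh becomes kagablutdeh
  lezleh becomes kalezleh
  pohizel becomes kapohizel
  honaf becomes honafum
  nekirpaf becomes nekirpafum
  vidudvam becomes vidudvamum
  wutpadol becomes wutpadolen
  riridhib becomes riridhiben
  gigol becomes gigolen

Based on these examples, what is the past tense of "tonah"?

tonahum

"tonah" has last vowel 'a'. The stems whose last vowel is 'a' (honaf → honafum, nekirpaf → nekirpafum, vidudvam → vidudvamum) add -um.
So tonah → tonahum.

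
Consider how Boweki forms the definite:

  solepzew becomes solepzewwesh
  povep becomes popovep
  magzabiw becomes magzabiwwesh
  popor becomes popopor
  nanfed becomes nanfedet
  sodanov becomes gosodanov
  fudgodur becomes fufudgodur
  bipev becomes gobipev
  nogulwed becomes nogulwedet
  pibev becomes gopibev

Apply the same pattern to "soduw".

soduwwesh

nogulwed and bipev both have last vowel 'e' yet inflect differently (nogulwedet, gobipev), so the last vowel is not what conditions the rule; the final letter is.
"soduw" ends in -w. The stems ending in -w (magzabiw → magzabiwwesh, solepzew → solepzewwesh) double the final consonant and add -esh.
The other patterns: stems ending in -d add -et; stems ending in -v add the prefix go-; stems ending in -p or -r repeat the first consonant+vowel as a prefix.
So soduw → soduwwesh.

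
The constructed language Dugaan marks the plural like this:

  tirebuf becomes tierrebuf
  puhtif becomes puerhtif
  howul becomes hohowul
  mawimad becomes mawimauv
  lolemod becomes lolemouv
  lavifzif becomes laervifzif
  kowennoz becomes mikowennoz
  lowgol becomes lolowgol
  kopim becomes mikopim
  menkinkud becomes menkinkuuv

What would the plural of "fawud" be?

tirebuf and menkinkud both have last vowel 'u' yet inflect differently (tierrebuf, menkinkuuv), so the last vowel is not what conditions the rule; the final letter is.
"fawud" ends in -d. The stems ending in -d (lolemod → lolemouv, mawimad → mawimauv, menkinkud → menkinkuuv) drop the final letter and add -uv.
The other patterns: stems ending in -f insert -er- after the first vowel; stems ending in -l repeat the first consonant+vowel as a prefix; stems ending in -m or -z add the prefix mi-.
So fawud → fawuuv.

fawuuv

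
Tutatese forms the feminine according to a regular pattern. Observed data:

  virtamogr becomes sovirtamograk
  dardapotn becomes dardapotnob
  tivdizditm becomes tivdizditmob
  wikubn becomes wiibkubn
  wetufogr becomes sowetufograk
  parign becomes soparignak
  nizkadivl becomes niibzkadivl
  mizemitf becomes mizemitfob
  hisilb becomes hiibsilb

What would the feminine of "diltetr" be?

diltetrob

parign and dardapotn both end in -n yet inflect differently (soparignak, dardapotnob), so the final letter is not what conditions the rule; the second-to-last letter is.
"diltetr" has second-to-last letter 't'. The stems whose second-to-last letter is 't' (dardapotn → dardapotnob, tivdizditm → tivdizditmob, mizemitf → mizemitfob) add -ob.
So diltetr → diltetrob.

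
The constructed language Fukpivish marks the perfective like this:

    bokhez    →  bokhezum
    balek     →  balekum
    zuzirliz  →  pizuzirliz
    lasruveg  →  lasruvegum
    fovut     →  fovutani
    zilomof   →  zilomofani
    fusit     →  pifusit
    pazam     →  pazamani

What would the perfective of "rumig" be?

bokhez and zuzirliz both end in -z yet inflect differently (bokhezum, pizuzirliz), so the final letter is not what conditions the rule; the last vowel is.
"rumig" has last vowel 'i'. The stems whose last vowel is 'i' (zuzirliz → pizuzirliz, fusit → pifusit) add the prefix pi-.
The other patterns: stems whose last vowel is 'e' add -um; stems whose last vowel is 'a', 'o' or 'u' add -ani.
So rumig → pirumig.

pirumig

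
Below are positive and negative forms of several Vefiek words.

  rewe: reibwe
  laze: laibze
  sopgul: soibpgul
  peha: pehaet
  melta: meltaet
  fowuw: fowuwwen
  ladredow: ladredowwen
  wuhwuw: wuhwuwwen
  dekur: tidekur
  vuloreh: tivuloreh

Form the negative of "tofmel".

sopgul and fowuw both have last vowel 'u' yet inflect differently (soibpgul, fowuwwen), so the last vowel is not what conditions the rule; the final letter is.
"tofmel" ends in -l. The one such stem in the data (sopgul → soibpgul) inserts -ib- after the first vowel (as do rewe, laze), so the same rule applies.
The other patterns: stems ending in -a add -et; stems ending in -w double the final consonant and add -en; stems ending in -h or -r add the prefix ti-.
So tofmel → toibfmel.

toibfmel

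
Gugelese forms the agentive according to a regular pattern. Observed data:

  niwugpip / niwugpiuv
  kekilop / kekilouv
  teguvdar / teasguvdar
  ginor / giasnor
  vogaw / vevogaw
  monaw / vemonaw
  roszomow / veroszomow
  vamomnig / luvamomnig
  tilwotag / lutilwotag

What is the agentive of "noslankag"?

"noslankag" ends in -g. The stems ending in -g (vamomnig → luvamomnig, tilwotag → lutilwotag) add the prefix lu-.
So noslankag → lunoslankag.

lunoslankag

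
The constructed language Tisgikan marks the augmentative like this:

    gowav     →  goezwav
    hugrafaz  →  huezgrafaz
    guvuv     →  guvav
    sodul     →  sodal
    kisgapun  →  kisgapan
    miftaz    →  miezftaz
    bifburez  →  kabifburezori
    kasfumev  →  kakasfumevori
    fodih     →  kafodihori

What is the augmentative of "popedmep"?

kapopedmepori

gowav and guvuv both end in -v yet inflect differently (goezwav, guvav), so the final letter is not what conditions the rule; the last vowel is.
"popedmep" has last vowel 'e'. The stems whose last vowel is 'e' (kasfumev → kakasfumevori, bifburez → kabifburezori) add ka- … -ori around the stem.
So popedmep → kapopedmepori.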